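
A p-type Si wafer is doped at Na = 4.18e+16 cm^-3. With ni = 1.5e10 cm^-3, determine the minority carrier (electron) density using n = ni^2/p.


Step 1: Majority hole concentration p ≈ Na = 4.18e+16 cm^-3
Step 2: n = ni^2 / Na = (1.5e10)^2 / 4.18e+16
Step 3: n = 5.38e+03 cm^-3

5.38e+03


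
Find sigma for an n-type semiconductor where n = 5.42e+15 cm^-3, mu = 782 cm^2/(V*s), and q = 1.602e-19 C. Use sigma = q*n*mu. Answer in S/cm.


Step 1: sigma = q * n * mu
Step 2: sigma = 1.602e-19 * 5.42e+15 * 782
Step 3: sigma = 6.790e-01 S/cm

6.790e-01


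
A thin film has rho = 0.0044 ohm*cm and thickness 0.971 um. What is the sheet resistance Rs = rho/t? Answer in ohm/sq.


Step 1: Convert thickness to cm: t = 0.971 um = 9.7100e-05 cm
Step 2: Rs = rho / t = 0.0044 / 9.7100e-05
Step 3: Rs = 45.3 ohm/sq

45.3


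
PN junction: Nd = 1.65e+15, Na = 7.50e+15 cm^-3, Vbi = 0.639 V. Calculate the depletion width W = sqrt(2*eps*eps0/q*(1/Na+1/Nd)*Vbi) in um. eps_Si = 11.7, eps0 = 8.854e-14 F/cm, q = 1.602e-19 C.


Step 1: 1/Na + 1/Nd = 1/7.50e+15 + 1/1.65e+15 = 7.39394e-16
Step 2: 2*eps*eps0/q = 2*11.7*8.854e-14/1.602e-19 = 1.293281e+07
Step 3: W^2 = 1.293281e+07 * 7.39394e-16 * 0.639 = 6.11040e-09
Step 4: W = sqrt(6.11040e-09) = 7.817e-05 cm = 0.7817 um

0.7817


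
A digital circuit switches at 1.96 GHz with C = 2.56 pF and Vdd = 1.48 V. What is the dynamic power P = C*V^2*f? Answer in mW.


Step 1: V^2 = 1.48^2 = 2.1904 V^2
Step 2: P = C*V^2*f = 2.56e-12 F * 2.1904 * 1.96e9 Hz
Step 3: P = 1.099055104e-02 W
Step 4: P = 10.991 mW

10.991


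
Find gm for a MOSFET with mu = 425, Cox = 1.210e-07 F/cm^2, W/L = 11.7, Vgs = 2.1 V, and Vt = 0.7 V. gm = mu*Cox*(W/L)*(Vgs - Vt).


Step 1: Vov = Vgs - Vt = 2.1 - 0.7 = 1.4 V
Step 2: gm = mu * Cox * (W/L) * Vov
Step 3: gm = 425 * 1.210e-07 * 11.7 * 1.4 = 8.42e-04 S

8.42e-04


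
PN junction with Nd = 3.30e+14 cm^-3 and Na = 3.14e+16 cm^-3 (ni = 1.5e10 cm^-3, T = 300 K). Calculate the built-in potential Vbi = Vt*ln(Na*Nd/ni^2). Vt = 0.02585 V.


Step 1: Compute Na*Nd/ni^2 = 3.14e+16 * 3.30e+14 / (1.5e10)^2 = 4.6053e+10
Step 2: ln(4.6053e+10) = 24.5531
Step 3: Vbi = 0.02585 * 24.5531 = 0.635 V

0.635


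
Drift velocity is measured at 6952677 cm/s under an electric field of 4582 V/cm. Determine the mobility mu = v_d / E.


Step 1: mu = v_d / E
Step 2: mu = 6952677 / 4582
Step 3: mu = 1517.39 cm^2/(V*s)

1517.39


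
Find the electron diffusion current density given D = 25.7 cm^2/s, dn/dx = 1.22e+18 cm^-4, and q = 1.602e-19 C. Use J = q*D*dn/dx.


Step 1: J = q * D * (dn/dx)
Step 2: J = 1.602e-19 * 25.7 * 1.22e+18
Step 3: J = 5.02e+00 A/cm^2

5.02e+00


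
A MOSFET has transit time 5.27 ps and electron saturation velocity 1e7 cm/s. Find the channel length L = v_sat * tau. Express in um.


Step 1: tau in seconds = 5.27 ps * 1e-12 = 5.2700e-12 s
Step 2: L = v_sat * tau = 1e7 * 5.2700e-12 = 5.2700e-05 cm
Step 3: L in um = 5.2700e-05 * 1e4 = 0.527 um

0.527


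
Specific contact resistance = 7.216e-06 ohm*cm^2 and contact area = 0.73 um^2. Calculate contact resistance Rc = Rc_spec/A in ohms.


Step 1: Convert area to cm^2: 0.73 um^2 = 7.3000e-09 cm^2
Step 2: Rc = Rc_spec / A = 7.216e-06 / 7.3000e-09
Step 3: Rc = 9.88e+02 ohms

9.88e+02


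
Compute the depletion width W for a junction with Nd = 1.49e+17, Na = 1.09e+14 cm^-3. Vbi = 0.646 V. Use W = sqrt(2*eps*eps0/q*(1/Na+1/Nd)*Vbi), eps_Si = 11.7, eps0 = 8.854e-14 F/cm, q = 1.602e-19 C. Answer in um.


Step 1: 1/Na + 1/Nd = 1/1.09e+14 + 1/1.49e+17 = 9.18102e-15
Step 2: 2*eps*eps0/q = 2*11.7*8.854e-14/1.602e-19 = 1.293281e+07
Step 3: W^2 = 1.293281e+07 * 9.18102e-15 * 0.646 = 7.67037e-08
Step 4: W = sqrt(7.67037e-08) = 2.770e-04 cm = 2.77 um

2.77


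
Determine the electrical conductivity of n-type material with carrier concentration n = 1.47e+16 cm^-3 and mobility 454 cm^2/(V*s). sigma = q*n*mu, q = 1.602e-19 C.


Step 1: sigma = q * n * mu
Step 2: sigma = 1.602e-19 * 1.47e+16 * 454
Step 3: sigma = 1.069e+00 S/cm

1.069e+00


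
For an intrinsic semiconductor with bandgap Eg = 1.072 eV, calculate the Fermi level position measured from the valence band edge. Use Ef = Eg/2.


Step 1: For an intrinsic semiconductor, the Fermi level sits at midgap.
Step 2: Ef = Eg / 2 = 1.072 / 2 = 0.536 eV

0.536


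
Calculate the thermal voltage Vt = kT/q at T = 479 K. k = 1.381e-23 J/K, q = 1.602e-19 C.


Step 1: kT = 1.381e-23 * 479 = 6.61499e-21 J
Step 2: Vt = kT/q = 6.61499e-21 / 1.602e-19
Step 3: Vt = 0.04129 V

0.04129


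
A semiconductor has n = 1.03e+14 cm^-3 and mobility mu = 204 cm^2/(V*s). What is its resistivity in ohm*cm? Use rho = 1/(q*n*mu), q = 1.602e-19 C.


Step 1: sigma = q * n * mu = 1.602e-19 * 1.03e+14 * 204 = 3.36612e-03 S/cm
Step 2: rho = 1 / sigma = 1 / 3.36612e-03 = 297.1 ohm*cm

297.1


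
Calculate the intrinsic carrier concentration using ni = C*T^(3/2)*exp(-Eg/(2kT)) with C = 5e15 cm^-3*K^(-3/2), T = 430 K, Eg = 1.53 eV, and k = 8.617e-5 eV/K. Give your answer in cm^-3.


Step 1: Compute kT = 8.617e-5 * 430 = 0.0370531 eV
Step 2: Exponent = -Eg/(2kT) = -1.53/(2*0.0370531) = -20.64605
Step 3: T^(3/2) = 430^1.5 = 8916.67
Step 4: ni = 5e15 * 8916.67 * exp(-20.64605) = 4.82e+10 cm^-3

4.82e+10


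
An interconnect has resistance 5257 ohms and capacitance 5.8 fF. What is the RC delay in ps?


Step 1: tau = R * C
Step 2: tau = 5257 * 5.8 fF = 5257 * 5.8e-15 F
Step 3: tau = 3.04906e-11 s = 30.4906 ps

30.4906


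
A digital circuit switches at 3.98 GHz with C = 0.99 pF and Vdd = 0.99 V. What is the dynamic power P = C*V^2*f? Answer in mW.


Step 1: V^2 = 0.99^2 = 0.9801 V^2
Step 2: P = C*V^2*f = 0.99e-12 F * 0.9801 * 3.98e9 Hz
Step 3: P = 3.86179002e-03 W
Step 4: P = 3.862 mW

3.862


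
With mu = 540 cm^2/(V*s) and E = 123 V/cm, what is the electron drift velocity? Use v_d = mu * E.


Step 1: v_d = mu * E
Step 2: v_d = 540 * 123 = 66420
Step 3: v_d = 6.64e+04 cm/s

6.64e+04


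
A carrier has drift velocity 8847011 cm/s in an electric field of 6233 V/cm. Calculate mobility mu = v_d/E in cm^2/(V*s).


Step 1: mu = v_d / E
Step 2: mu = 8847011 / 6233
Step 3: mu = 1419.38 cm^2/(V*s)

1419.38


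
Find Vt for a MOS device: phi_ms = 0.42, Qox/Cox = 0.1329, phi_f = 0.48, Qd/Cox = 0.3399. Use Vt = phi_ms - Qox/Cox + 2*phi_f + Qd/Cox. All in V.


Step 1: Vt = phi_ms - Qox/Cox + 2*phi_f + Qd/Cox
Step 2: Vt = 0.42 - 0.1329 + 2*0.48 + 0.3399
Step 3: Vt = 0.42 - 0.1329 + 0.96 + 0.3399
Step 4: Vt = 1.587 V

1.587


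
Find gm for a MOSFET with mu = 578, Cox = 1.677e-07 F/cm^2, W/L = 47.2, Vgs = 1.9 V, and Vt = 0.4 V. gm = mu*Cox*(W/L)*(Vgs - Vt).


Step 1: Vov = Vgs - Vt = 1.9 - 0.4 = 1.5 V
Step 2: gm = mu * Cox * (W/L) * Vov
Step 3: gm = 578 * 1.677e-07 * 47.2 * 1.5 = 6.86e-03 S

6.86e-03


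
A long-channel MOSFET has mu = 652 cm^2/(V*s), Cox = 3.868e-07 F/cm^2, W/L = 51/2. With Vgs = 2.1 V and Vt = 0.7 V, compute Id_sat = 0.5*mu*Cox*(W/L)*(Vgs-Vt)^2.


Step 1: Overdrive voltage Vov = Vgs - Vt = 2.1 - 0.7 = 1.4 V
Step 2: W/L = 51/2 = 25.5
Step 3: Id = 0.5 * 652 * 3.868e-07 * 25.5 * 1.4^2
Step 4: Id = 6.30e-03 A

6.30e-03


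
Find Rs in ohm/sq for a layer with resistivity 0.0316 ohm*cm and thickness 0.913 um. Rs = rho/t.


Step 1: Convert thickness to cm: t = 0.913 um = 9.1300e-05 cm
Step 2: Rs = rho / t = 0.0316 / 9.1300e-05
Step 3: Rs = 346.1 ohm/sq

346.1


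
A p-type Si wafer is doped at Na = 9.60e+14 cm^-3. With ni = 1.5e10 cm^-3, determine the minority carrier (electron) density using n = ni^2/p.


Step 1: Majority hole concentration p ≈ Na = 9.60e+14 cm^-3
Step 2: n = ni^2 / Na = (1.5e10)^2 / 9.60e+14
Step 3: n = 2.34e+05 cm^-3

2.34e+05


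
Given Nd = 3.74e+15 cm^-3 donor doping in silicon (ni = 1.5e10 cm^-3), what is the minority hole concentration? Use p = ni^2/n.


Step 1: Since Nd >> ni, n ≈ Nd = 3.74e+15 cm^-3
Step 2: p = ni^2 / n = (1.5e10)^2 / 3.74e+15
Step 3: p = 2.25e20 / 3.74e+15 = 6.02e+04 cm^-3

6.02e+04


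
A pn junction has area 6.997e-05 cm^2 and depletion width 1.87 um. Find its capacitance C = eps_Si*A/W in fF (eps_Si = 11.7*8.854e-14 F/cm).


Step 1: eps_Si = 11.7 * 8.854e-14 = 1.035918e-12 F/cm
Step 2: W in cm = 1.87 * 1e-4 = 1.87e-04 cm
Step 3: C = 1.035918e-12 * 6.997e-05 / 1.87e-04 = 3.876106e-13 F
Step 4: C = 387.61 fF

387.61


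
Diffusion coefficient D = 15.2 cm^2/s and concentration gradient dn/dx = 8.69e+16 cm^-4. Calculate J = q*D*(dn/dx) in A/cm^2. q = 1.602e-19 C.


Step 1: J = q * D * (dn/dx)
Step 2: J = 1.602e-19 * 15.2 * 8.69e+16
Step 3: J = 2.12e-01 A/cm^2

2.12e-01


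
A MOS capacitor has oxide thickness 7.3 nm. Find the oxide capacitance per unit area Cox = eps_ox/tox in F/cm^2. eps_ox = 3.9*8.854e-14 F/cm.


Step 1: eps_ox = 3.9 * 8.854e-14 = 3.45306e-13 F/cm
Step 2: tox in cm = 7.3 nm * 1e-7 = 7.3000e-07 cm
Step 3: Cox = 3.45306e-13 / 7.3000e-07 = 4.73e-07 F/cm^2

4.73e-07


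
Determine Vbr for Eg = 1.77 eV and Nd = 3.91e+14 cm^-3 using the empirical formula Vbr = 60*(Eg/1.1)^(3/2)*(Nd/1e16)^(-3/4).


Step 1: Eg/1.1 = 1.77/1.1 = 1.609091
Step 2: (Eg/1.1)^1.5 = 1.609091^1.5 = 2.041131
Step 3: (Nd/1e16)^(-0.75) = (0.0391)^(-0.75) = 11.372801
Step 4: Vbr = 60 * 2.041131 * 11.372801 = 1392.8 V

1392.8


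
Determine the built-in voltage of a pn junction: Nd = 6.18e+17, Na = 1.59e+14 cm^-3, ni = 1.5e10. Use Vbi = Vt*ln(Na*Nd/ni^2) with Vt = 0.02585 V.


Step 1: Compute Na*Nd/ni^2 = 1.59e+14 * 6.18e+17 / (1.5e10)^2 = 4.3672e+11
Step 2: ln(4.3672e+11) = 26.8026
Step 3: Vbi = 0.02585 * 26.8026 = 0.693 V

0.693


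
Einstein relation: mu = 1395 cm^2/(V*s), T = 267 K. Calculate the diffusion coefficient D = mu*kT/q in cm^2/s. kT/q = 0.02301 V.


Step 1: D = mu * (kT/q)
Step 2: D = 1395 * 0.02301
Step 3: D = 32.1 cm^2/s

32.1


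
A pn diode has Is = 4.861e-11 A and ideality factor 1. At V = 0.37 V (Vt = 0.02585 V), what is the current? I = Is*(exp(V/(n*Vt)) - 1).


Step 1: V/(n*Vt) = 0.37/(1*0.02585) = 14.3133
Step 2: exp(14.3133) = 1.6451e+06
Step 3: I = 4.861e-11 * (1.6451e+06 - 1) = 8.00e-05 A

8.00e-05


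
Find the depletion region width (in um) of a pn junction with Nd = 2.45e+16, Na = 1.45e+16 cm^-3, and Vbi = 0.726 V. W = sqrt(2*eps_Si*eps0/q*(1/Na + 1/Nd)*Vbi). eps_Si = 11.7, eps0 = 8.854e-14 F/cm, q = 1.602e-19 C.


Step 1: 1/Na + 1/Nd = 1/1.45e+16 + 1/2.45e+16 = 1.09782e-16
Step 2: 2*eps*eps0/q = 2*11.7*8.854e-14/1.602e-19 = 1.293281e+07
Step 3: W^2 = 1.293281e+07 * 1.09782e-16 * 0.726 = 1.03077e-09
Step 4: W = sqrt(1.03077e-09) = 3.211e-05 cm = 0.3211 um

0.3211


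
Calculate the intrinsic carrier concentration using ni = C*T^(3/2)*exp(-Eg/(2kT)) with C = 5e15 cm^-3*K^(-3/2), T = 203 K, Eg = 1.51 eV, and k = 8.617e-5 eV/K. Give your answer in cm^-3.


Step 1: Compute kT = 8.617e-5 * 203 = 0.01749251 eV
Step 2: Exponent = -Eg/(2kT) = -1.51/(2*0.01749251) = -43.16133
Step 3: T^(3/2) = 203^1.5 = 2892.30
Step 4: ni = 5e15 * 2892.30 * exp(-43.16133) = 2.60e+00 cm^-3

2.60e+00


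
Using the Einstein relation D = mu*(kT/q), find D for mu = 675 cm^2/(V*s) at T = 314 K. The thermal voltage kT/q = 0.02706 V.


Step 1: D = mu * (kT/q)
Step 2: D = 675 * 0.02706
Step 3: D = 18.27 cm^2/s

18.27


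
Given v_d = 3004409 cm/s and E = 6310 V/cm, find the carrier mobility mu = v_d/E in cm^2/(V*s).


Step 1: mu = v_d / E
Step 2: mu = 3004409 / 6310
Step 3: mu = 476.13 cm^2/(V*s)

476.13


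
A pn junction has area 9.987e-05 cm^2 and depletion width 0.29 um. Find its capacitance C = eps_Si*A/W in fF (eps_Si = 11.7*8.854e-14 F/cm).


Step 1: eps_Si = 11.7 * 8.854e-14 = 1.035918e-12 F/cm
Step 2: W in cm = 0.29 * 1e-4 = 2.90e-05 cm
Step 3: C = 1.035918e-12 * 9.987e-05 / 2.90e-05 = 3.567487e-12 F
Step 4: C = 3567.49 fF

3567.49


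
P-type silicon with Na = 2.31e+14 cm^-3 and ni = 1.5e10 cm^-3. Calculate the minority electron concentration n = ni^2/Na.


Step 1: Majority hole concentration p ≈ Na = 2.31e+14 cm^-3
Step 2: n = ni^2 / Na = (1.5e10)^2 / 2.31e+14
Step 3: n = 9.74e+05 cm^-3

9.74e+05


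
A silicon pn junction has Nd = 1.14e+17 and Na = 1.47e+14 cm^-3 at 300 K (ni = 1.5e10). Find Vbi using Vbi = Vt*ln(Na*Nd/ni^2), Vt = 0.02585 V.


Step 1: Compute Na*Nd/ni^2 = 1.47e+14 * 1.14e+17 / (1.5e10)^2 = 7.4480e+10
Step 2: ln(7.4480e+10) = 25.0338
Step 3: Vbi = 0.02585 * 25.0338 = 0.647 V

0.647


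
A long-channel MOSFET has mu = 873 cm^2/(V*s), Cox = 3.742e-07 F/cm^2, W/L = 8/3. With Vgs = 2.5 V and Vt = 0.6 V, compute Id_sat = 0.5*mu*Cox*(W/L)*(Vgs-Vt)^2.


Step 1: Overdrive voltage Vov = Vgs - Vt = 2.5 - 0.6 = 1.9 V
Step 2: W/L = 8/3 = 2.66667
Step 3: Id = 0.5 * 873 * 3.742e-07 * 2.66667 * 1.9^2
Step 4: Id = 1.57e-03 A

1.57e-03


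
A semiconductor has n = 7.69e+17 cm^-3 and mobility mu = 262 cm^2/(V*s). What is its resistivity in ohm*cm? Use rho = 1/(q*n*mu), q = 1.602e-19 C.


Step 1: sigma = q * n * mu = 1.602e-19 * 7.69e+17 * 262 = 3.22768e+01 S/cm
Step 2: rho = 1 / sigma = 1 / 3.22768e+01 = 0.03098 ohm*cm

0.03098


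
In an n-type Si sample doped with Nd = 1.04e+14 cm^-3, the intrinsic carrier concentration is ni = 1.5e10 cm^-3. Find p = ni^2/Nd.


Step 1: Since Nd >> ni, n ≈ Nd = 1.04e+14 cm^-3
Step 2: p = ni^2 / n = (1.5e10)^2 / 1.04e+14
Step 3: p = 2.25e20 / 1.04e+14 = 2.16e+06 cm^-3

2.16e+06


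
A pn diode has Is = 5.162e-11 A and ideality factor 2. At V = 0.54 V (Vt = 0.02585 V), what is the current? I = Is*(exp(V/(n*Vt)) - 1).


Step 1: V/(n*Vt) = 0.54/(2*0.02585) = 10.4449
Step 2: exp(10.4449) = 3.4369e+04
Step 3: I = 5.162e-11 * (3.4369e+04 - 1) = 1.77e-06 A

1.77e-06


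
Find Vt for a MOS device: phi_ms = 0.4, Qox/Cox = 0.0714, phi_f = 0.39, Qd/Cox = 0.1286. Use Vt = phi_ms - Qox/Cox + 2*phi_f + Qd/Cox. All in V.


Step 1: Vt = phi_ms - Qox/Cox + 2*phi_f + Qd/Cox
Step 2: Vt = 0.4 - 0.0714 + 2*0.39 + 0.1286
Step 3: Vt = 0.4 - 0.0714 + 0.78 + 0.1286
Step 4: Vt = 1.2372 V

1.2372


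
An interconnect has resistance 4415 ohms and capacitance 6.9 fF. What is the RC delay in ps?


Step 1: tau = R * C
Step 2: tau = 4415 * 6.9 fF = 4415 * 6.9e-15 F
Step 3: tau = 3.04635e-11 s = 30.4635 ps

30.4635


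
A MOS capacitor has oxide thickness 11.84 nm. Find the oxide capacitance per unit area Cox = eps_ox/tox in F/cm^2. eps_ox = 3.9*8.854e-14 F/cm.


Step 1: eps_ox = 3.9 * 8.854e-14 = 3.45306e-13 F/cm
Step 2: tox in cm = 11.84 nm * 1e-7 = 1.1840e-06 cm
Step 3: Cox = 3.45306e-13 / 1.1840e-06 = 2.92e-07 F/cm^2

2.92e-07


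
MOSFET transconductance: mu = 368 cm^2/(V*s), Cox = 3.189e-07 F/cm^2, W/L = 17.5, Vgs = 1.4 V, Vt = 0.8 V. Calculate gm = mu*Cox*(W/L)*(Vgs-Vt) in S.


Step 1: Vov = Vgs - Vt = 1.4 - 0.8 = 0.6 V
Step 2: gm = mu * Cox * (W/L) * Vov
Step 3: gm = 368 * 3.189e-07 * 17.5 * 0.6 = 1.23e-03 S

1.23e-03


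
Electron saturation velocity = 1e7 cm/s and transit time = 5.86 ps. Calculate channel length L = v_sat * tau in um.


Step 1: tau in seconds = 5.86 ps * 1e-12 = 5.8600e-12 s
Step 2: L = v_sat * tau = 1e7 * 5.8600e-12 = 5.8600e-05 cm
Step 3: L in um = 5.8600e-05 * 1e4 = 0.586 um

0.586


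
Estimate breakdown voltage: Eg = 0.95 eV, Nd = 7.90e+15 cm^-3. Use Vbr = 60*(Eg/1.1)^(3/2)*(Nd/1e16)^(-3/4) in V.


Step 1: Eg/1.1 = 0.95/1.1 = 0.863636
Step 2: (Eg/1.1)^1.5 = 0.863636^1.5 = 0.802594
Step 3: (Nd/1e16)^(-0.75) = (0.79)^(-0.75) = 1.193383
Step 4: Vbr = 60 * 0.802594 * 1.193383 = 57.5 V

57.5


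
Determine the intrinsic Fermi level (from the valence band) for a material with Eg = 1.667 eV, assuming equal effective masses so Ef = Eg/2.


Step 1: For an intrinsic semiconductor, the Fermi level sits at midgap.
Step 2: Ef = Eg / 2 = 1.667 / 2 = 0.8335 eV

0.8335


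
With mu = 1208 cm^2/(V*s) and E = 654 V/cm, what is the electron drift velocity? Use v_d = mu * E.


Step 1: v_d = mu * E
Step 2: v_d = 1208 * 654 = 790032
Step 3: v_d = 7.90e+05 cm/s

7.90e+05


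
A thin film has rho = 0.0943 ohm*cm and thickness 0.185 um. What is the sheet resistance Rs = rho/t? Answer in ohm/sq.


Step 1: Convert thickness to cm: t = 0.185 um = 1.8500e-05 cm
Step 2: Rs = rho / t = 0.0943 / 1.8500e-05
Step 3: Rs = 5097.3 ohm/sq

5097.3


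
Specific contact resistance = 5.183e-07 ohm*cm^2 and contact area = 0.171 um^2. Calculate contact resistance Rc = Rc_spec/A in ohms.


Step 1: Convert area to cm^2: 0.171 um^2 = 1.7100e-09 cm^2
Step 2: Rc = Rc_spec / A = 5.183e-07 / 1.7100e-09
Step 3: Rc = 3.03e+02 ohms

3.03e+02


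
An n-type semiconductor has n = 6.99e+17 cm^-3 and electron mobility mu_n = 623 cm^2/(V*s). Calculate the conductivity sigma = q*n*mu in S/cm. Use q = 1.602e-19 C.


Step 1: sigma = q * n * mu
Step 2: sigma = 1.602e-19 * 6.99e+17 * 623
Step 3: sigma = 6.976e+01 S/cm

6.976e+01


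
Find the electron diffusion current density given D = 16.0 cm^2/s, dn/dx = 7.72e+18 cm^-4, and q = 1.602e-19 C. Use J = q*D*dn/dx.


Step 1: J = q * D * (dn/dx)
Step 2: J = 1.602e-19 * 16.0 * 7.72e+18
Step 3: J = 1.98e+01 A/cm^2

1.98e+01


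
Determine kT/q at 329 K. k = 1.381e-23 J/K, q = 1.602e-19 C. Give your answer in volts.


Step 1: kT = 1.381e-23 * 329 = 4.54349e-21 J
Step 2: Vt = kT/q = 4.54349e-21 / 1.602e-19
Step 3: Vt = 0.02836 V

0.02836


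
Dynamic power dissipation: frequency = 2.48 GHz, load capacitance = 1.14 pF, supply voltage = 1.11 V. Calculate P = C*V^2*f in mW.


Step 1: V^2 = 1.11^2 = 1.2321 V^2
Step 2: P = C*V^2*f = 1.14e-12 F * 1.2321 * 2.48e9 Hz
Step 3: P = 3.48339312e-03 W
Step 4: P = 3.483 mW

3.483


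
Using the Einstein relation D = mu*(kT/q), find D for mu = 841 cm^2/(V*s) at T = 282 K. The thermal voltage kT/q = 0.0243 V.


Step 1: D = mu * (kT/q)
Step 2: D = 841 * 0.0243
Step 3: D = 20.44 cm^2/s

20.44


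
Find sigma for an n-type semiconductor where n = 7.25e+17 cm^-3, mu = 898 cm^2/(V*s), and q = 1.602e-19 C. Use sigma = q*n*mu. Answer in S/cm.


Step 1: sigma = q * n * mu
Step 2: sigma = 1.602e-19 * 7.25e+17 * 898
Step 3: sigma = 1.043e+02 S/cm

1.043e+02


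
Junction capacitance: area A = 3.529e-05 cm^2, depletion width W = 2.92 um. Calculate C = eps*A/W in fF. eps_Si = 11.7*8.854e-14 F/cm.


Step 1: eps_Si = 11.7 * 8.854e-14 = 1.035918e-12 F/cm
Step 2: W in cm = 2.92 * 1e-4 = 2.92e-04 cm
Step 3: C = 1.035918e-12 * 3.529e-05 / 2.92e-04 = 1.251971e-13 F
Step 4: C = 125.2 fF

125.2


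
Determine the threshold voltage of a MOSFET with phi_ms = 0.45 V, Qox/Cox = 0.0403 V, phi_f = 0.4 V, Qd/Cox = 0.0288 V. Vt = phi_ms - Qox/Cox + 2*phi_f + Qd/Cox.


Step 1: Vt = phi_ms - Qox/Cox + 2*phi_f + Qd/Cox
Step 2: Vt = 0.45 - 0.0403 + 2*0.4 + 0.0288
Step 3: Vt = 0.45 - 0.0403 + 0.8 + 0.0288
Step 4: Vt = 1.2385 V

1.2385


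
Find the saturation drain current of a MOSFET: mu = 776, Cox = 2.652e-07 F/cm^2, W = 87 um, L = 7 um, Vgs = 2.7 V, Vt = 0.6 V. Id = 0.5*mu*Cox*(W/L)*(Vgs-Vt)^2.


Step 1: Overdrive voltage Vov = Vgs - Vt = 2.7 - 0.6 = 2.1 V
Step 2: W/L = 87/7 = 12.4286
Step 3: Id = 0.5 * 776 * 2.652e-07 * 12.4286 * 2.1^2
Step 4: Id = 5.64e-03 A

5.64e-03


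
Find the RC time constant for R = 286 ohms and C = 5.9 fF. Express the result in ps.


Step 1: tau = R * C
Step 2: tau = 286 * 5.9 fF = 286 * 5.9e-15 F
Step 3: tau = 1.6874e-12 s = 1.6874 ps

1.6874


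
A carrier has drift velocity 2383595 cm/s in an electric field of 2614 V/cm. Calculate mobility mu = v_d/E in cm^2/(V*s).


Step 1: mu = v_d / E
Step 2: mu = 2383595 / 2614
Step 3: mu = 911.86 cm^2/(V*s)

911.86


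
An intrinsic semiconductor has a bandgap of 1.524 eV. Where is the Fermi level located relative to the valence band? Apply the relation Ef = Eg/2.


Step 1: For an intrinsic semiconductor, the Fermi level sits at midgap.
Step 2: Ef = Eg / 2 = 1.524 / 2 = 0.762 eV

0.762


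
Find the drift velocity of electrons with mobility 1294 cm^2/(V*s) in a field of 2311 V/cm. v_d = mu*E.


Step 1: v_d = mu * E
Step 2: v_d = 1294 * 2311 = 2990434
Step 3: v_d = 2.99e+06 cm/s

2.99e+06


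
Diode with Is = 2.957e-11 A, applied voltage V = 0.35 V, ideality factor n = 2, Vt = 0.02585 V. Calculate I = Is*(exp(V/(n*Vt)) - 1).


Step 1: V/(n*Vt) = 0.35/(2*0.02585) = 6.7698
Step 2: exp(6.7698) = 8.7114e+02
Step 3: I = 2.957e-11 * (8.7114e+02 - 1) = 2.57e-08 A

2.57e-08


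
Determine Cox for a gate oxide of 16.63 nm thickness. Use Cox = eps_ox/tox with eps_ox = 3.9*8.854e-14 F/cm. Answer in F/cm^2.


Step 1: eps_ox = 3.9 * 8.854e-14 = 3.45306e-13 F/cm
Step 2: tox in cm = 16.63 nm * 1e-7 = 1.6630e-06 cm
Step 3: Cox = 3.45306e-13 / 1.6630e-06 = 2.08e-07 F/cm^2

2.08e-07


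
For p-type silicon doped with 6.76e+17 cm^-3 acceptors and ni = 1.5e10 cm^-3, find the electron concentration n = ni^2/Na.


Step 1: Majority hole concentration p ≈ Na = 6.76e+17 cm^-3
Step 2: n = ni^2 / Na = (1.5e10)^2 / 6.76e+17
Step 3: n = 3.33e+02 cm^-3

3.33e+02


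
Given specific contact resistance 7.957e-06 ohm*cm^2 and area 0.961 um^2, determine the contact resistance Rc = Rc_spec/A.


Step 1: Convert area to cm^2: 0.961 um^2 = 9.6100e-09 cm^2
Step 2: Rc = Rc_spec / A = 7.957e-06 / 9.6100e-09
Step 3: Rc = 8.28e+02 ohms

8.28e+02


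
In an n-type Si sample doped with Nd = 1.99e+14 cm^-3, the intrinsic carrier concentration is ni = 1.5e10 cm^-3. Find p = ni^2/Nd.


Step 1: Since Nd >> ni, n ≈ Nd = 1.99e+14 cm^-3
Step 2: p = ni^2 / n = (1.5e10)^2 / 1.99e+14
Step 3: p = 2.25e20 / 1.99e+14 = 1.13e+06 cm^-3

1.13e+06


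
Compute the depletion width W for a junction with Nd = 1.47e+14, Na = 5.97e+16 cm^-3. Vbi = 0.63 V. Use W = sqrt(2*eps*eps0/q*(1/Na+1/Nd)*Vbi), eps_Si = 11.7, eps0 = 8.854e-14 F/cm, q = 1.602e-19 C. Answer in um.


Step 1: 1/Na + 1/Nd = 1/5.97e+16 + 1/1.47e+14 = 6.81947e-15
Step 2: 2*eps*eps0/q = 2*11.7*8.854e-14/1.602e-19 = 1.293281e+07
Step 3: W^2 = 1.293281e+07 * 6.81947e-15 * 0.63 = 5.55628e-08
Step 4: W = sqrt(5.55628e-08) = 2.357e-04 cm = 2.357 um

2.357


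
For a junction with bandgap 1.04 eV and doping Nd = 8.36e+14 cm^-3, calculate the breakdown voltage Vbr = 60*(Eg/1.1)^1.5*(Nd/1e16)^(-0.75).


Step 1: Eg/1.1 = 1.04/1.1 = 0.945455
Step 2: (Eg/1.1)^1.5 = 0.945455^1.5 = 0.919309
Step 3: (Nd/1e16)^(-0.75) = (0.0836)^(-0.75) = 6.431989
Step 4: Vbr = 60 * 0.919309 * 6.431989 = 354.8 V

354.8


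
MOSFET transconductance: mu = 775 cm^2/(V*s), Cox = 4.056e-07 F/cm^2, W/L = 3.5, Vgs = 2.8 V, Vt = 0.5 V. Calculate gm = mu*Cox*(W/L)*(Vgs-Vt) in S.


Step 1: Vov = Vgs - Vt = 2.8 - 0.5 = 2.3 V
Step 2: gm = mu * Cox * (W/L) * Vov
Step 3: gm = 775 * 4.056e-07 * 3.5 * 2.3 = 2.53e-03 S

2.53e-03


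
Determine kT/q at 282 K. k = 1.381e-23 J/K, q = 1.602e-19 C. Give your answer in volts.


Step 1: kT = 1.381e-23 * 282 = 3.89442e-21 J
Step 2: Vt = kT/q = 3.89442e-21 / 1.602e-19
Step 3: Vt = 0.02431 V

0.02431


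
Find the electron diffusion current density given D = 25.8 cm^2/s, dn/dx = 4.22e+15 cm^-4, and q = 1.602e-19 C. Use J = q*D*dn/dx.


Step 1: J = q * D * (dn/dx)
Step 2: J = 1.602e-19 * 25.8 * 4.22e+15
Step 3: J = 1.74e-02 A/cm^2

1.74e-02


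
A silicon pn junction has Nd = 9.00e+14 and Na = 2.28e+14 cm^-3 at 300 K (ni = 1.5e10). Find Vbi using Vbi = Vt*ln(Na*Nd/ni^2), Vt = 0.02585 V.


Step 1: Compute Na*Nd/ni^2 = 2.28e+14 * 9.00e+14 / (1.5e10)^2 = 9.1200e+08
Step 2: ln(9.1200e+08) = 20.6312
Step 3: Vbi = 0.02585 * 20.6312 = 0.533 V

0.533


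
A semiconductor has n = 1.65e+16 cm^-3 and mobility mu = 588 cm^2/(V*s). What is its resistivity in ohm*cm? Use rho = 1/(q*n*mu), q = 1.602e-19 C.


Step 1: sigma = q * n * mu = 1.602e-19 * 1.65e+16 * 588 = 1.55426e+00 S/cm
Step 2: rho = 1 / sigma = 1 / 1.55426e+00 = 0.6434 ohm*cm

0.6434


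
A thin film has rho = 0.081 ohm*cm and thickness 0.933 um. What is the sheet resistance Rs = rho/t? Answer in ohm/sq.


Step 1: Convert thickness to cm: t = 0.933 um = 9.3300e-05 cm
Step 2: Rs = rho / t = 0.081 / 9.3300e-05
Step 3: Rs = 868.2 ohm/sq

868.2


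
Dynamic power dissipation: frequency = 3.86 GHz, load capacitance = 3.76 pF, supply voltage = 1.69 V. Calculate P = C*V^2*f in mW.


Step 1: V^2 = 1.69^2 = 2.8561 V^2
Step 2: P = C*V^2*f = 3.76e-12 F * 2.8561 * 3.86e9 Hz
Step 3: P = 4.145229296e-02 W
Step 4: P = 41.452 mW

41.452


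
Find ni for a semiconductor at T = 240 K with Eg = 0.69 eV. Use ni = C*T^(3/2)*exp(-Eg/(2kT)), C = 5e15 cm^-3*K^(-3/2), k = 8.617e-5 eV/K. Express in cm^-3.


Step 1: Compute kT = 8.617e-5 * 240 = 0.0206808 eV
Step 2: Exponent = -Eg/(2kT) = -0.69/(2*0.0206808) = -16.68214
Step 3: T^(3/2) = 240^1.5 = 3718.06
Step 4: ni = 5e15 * 3718.06 * exp(-16.68214) = 1.06e+12 cm^-3

1.06e+12


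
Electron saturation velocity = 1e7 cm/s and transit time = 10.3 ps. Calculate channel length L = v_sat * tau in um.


Step 1: tau in seconds = 10.3 ps * 1e-12 = 1.0300e-11 s
Step 2: L = v_sat * tau = 1e7 * 1.0300e-11 = 1.0300e-04 cm
Step 3: L in um = 1.0300e-04 * 1e4 = 1.03 um

1.03


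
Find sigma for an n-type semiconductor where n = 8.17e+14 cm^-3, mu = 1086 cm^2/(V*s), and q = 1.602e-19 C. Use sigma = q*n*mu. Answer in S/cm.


Step 1: sigma = q * n * mu
Step 2: sigma = 1.602e-19 * 8.17e+14 * 1086
Step 3: sigma = 1.421e-01 S/cm

1.421e-01


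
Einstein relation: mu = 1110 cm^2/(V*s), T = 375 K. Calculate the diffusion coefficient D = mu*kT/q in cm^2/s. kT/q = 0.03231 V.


Step 1: D = mu * (kT/q)
Step 2: D = 1110 * 0.03231
Step 3: D = 35.86 cm^2/s

35.86


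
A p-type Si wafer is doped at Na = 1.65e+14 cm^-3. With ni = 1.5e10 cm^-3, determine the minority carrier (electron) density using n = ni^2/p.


Step 1: Majority hole concentration p ≈ Na = 1.65e+14 cm^-3
Step 2: n = ni^2 / Na = (1.5e10)^2 / 1.65e+14
Step 3: n = 1.36e+06 cm^-3

1.36e+06


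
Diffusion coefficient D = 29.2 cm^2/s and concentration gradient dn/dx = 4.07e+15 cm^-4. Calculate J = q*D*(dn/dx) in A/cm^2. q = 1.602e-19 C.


Step 1: J = q * D * (dn/dx)
Step 2: J = 1.602e-19 * 29.2 * 4.07e+15
Step 3: J = 1.90e-02 A/cm^2

1.90e-02


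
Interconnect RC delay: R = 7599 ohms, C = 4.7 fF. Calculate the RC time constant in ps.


Step 1: tau = R * C
Step 2: tau = 7599 * 4.7 fF = 7599 * 4.7e-15 F
Step 3: tau = 3.57153e-11 s = 35.7153 ps

35.7153


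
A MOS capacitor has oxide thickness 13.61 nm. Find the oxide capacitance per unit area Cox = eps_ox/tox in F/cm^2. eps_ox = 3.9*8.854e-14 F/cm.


Step 1: eps_ox = 3.9 * 8.854e-14 = 3.45306e-13 F/cm
Step 2: tox in cm = 13.61 nm * 1e-7 = 1.3610e-06 cm
Step 3: Cox = 3.45306e-13 / 1.3610e-06 = 2.54e-07 F/cm^2

2.54e-07


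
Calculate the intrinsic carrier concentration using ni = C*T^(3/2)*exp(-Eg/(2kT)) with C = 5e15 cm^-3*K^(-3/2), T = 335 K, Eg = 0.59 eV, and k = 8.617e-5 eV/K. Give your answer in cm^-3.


Step 1: Compute kT = 8.617e-5 * 335 = 0.02886695 eV
Step 2: Exponent = -Eg/(2kT) = -0.59/(2*0.02886695) = -10.21930
Step 3: T^(3/2) = 335^1.5 = 6131.51
Step 4: ni = 5e15 * 6131.51 * exp(-10.21930) = 1.12e+15 cm^-3

1.12e+15


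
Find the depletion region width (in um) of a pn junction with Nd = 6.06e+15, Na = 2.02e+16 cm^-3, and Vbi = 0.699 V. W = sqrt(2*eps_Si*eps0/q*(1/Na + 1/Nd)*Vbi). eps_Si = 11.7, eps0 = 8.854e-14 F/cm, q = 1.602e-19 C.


Step 1: 1/Na + 1/Nd = 1/2.02e+16 + 1/6.06e+15 = 2.14521e-16
Step 2: 2*eps*eps0/q = 2*11.7*8.854e-14/1.602e-19 = 1.293281e+07
Step 3: W^2 = 1.293281e+07 * 2.14521e-16 * 0.699 = 1.93928e-09
Step 4: W = sqrt(1.93928e-09) = 4.404e-05 cm = 0.4404 um

0.4404


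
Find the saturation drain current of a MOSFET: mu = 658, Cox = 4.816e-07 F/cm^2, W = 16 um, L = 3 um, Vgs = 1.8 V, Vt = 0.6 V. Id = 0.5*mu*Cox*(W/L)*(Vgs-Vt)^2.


Step 1: Overdrive voltage Vov = Vgs - Vt = 1.8 - 0.6 = 1.2 V
Step 2: W/L = 16/3 = 5.33333
Step 3: Id = 0.5 * 658 * 4.816e-07 * 5.33333 * 1.2^2
Step 4: Id = 1.22e-03 A

1.22e-03


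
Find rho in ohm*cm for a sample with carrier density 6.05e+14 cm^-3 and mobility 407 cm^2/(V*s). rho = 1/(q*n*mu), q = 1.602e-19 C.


Step 1: sigma = q * n * mu = 1.602e-19 * 6.05e+14 * 407 = 3.94468e-02 S/cm
Step 2: rho = 1 / sigma = 1 / 3.94468e-02 = 25.35 ohm*cm

25.35


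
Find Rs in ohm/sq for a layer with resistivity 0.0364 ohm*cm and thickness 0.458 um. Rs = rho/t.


Step 1: Convert thickness to cm: t = 0.458 um = 4.5800e-05 cm
Step 2: Rs = rho / t = 0.0364 / 4.5800e-05
Step 3: Rs = 794.8 ohm/sq

794.8


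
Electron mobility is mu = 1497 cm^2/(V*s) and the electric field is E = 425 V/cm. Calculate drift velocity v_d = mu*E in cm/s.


Step 1: v_d = mu * E
Step 2: v_d = 1497 * 425 = 636225
Step 3: v_d = 6.36e+05 cm/s

6.36e+05


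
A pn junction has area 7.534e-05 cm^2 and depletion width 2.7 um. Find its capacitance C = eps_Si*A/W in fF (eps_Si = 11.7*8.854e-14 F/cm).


Step 1: eps_Si = 11.7 * 8.854e-14 = 1.035918e-12 F/cm
Step 2: W in cm = 2.7 * 1e-4 = 2.70e-04 cm
Step 3: C = 1.035918e-12 * 7.534e-05 / 2.70e-04 = 2.890595e-13 F
Step 4: C = 289.06 fF

289.06


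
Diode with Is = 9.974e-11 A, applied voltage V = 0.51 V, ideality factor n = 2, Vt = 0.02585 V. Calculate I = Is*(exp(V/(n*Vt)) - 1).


Step 1: V/(n*Vt) = 0.51/(2*0.02585) = 9.8646
Step 2: exp(9.8646) = 1.9237e+04
Step 3: I = 9.974e-11 * (1.9237e+04 - 1) = 1.92e-06 A

1.92e-06


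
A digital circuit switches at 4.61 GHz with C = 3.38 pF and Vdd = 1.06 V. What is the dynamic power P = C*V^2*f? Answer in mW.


Step 1: V^2 = 1.06^2 = 1.1236 V^2
Step 2: P = C*V^2*f = 3.38e-12 F * 1.1236 * 4.61e9 Hz
Step 3: P = 1.750771048e-02 W
Step 4: P = 17.508 mW

17.508


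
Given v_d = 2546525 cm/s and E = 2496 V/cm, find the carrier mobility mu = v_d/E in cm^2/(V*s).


Step 1: mu = v_d / E
Step 2: mu = 2546525 / 2496
Step 3: mu = 1020.24 cm^2/(V*s)

1020.24


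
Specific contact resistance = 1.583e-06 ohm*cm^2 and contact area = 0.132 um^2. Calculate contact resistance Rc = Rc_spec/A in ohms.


Step 1: Convert area to cm^2: 0.132 um^2 = 1.3200e-09 cm^2
Step 2: Rc = Rc_spec / A = 1.583e-06 / 1.3200e-09
Step 3: Rc = 1.20e+03 ohms

1.20e+03


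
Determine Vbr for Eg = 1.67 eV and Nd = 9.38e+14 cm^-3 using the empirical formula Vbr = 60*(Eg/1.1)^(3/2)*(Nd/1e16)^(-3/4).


Step 1: Eg/1.1 = 1.67/1.1 = 1.518182
Step 2: (Eg/1.1)^1.5 = 1.518182^1.5 = 1.870621
Step 3: (Nd/1e16)^(-0.75) = (0.0938)^(-0.75) = 5.899944
Step 4: Vbr = 60 * 1.870621 * 5.899944 = 662.2 V

662.2


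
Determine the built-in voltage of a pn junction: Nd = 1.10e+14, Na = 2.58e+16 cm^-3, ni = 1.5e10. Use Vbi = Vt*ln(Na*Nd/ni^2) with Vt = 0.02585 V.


Step 1: Compute Na*Nd/ni^2 = 2.58e+16 * 1.10e+14 / (1.5e10)^2 = 1.2613e+10
Step 2: ln(1.2613e+10) = 23.2580
Step 3: Vbi = 0.02585 * 23.2580 = 0.601 V

0.601


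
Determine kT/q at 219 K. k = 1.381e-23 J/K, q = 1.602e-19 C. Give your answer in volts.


Step 1: kT = 1.381e-23 * 219 = 3.02439e-21 J
Step 2: Vt = kT/q = 3.02439e-21 / 1.602e-19
Step 3: Vt = 0.01888 V

0.01888


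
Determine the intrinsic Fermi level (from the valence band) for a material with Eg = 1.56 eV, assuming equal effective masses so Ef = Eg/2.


Step 1: For an intrinsic semiconductor, the Fermi level sits at midgap.
Step 2: Ef = Eg / 2 = 1.56 / 2 = 0.78 eV

0.78


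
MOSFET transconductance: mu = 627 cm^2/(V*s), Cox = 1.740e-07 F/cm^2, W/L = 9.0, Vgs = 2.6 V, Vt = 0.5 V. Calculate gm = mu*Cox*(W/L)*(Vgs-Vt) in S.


Step 1: Vov = Vgs - Vt = 2.6 - 0.5 = 2.1 V
Step 2: gm = mu * Cox * (W/L) * Vov
Step 3: gm = 627 * 1.740e-07 * 9.0 * 2.1 = 2.06e-03 S

2.06e-03


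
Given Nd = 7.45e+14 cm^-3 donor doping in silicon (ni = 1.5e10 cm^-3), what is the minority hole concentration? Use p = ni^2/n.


Step 1: Since Nd >> ni, n ≈ Nd = 7.45e+14 cm^-3
Step 2: p = ni^2 / n = (1.5e10)^2 / 7.45e+14
Step 3: p = 2.25e20 / 7.45e+14 = 3.02e+05 cm^-3

3.02e+05


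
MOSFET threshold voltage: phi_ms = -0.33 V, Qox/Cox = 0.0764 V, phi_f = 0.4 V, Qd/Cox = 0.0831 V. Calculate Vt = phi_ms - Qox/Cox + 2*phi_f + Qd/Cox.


Step 1: Vt = phi_ms - Qox/Cox + 2*phi_f + Qd/Cox
Step 2: Vt = -0.33 - 0.0764 + 2*0.4 + 0.0831
Step 3: Vt = -0.33 - 0.0764 + 0.8 + 0.0831
Step 4: Vt = 0.4767 V

0.4767


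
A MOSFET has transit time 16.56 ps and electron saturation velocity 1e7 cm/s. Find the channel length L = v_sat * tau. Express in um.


Step 1: tau in seconds = 16.56 ps * 1e-12 = 1.6560e-11 s
Step 2: L = v_sat * tau = 1e7 * 1.6560e-11 = 1.6560e-04 cm
Step 3: L in um = 1.6560e-04 * 1e4 = 1.656 um

1.656


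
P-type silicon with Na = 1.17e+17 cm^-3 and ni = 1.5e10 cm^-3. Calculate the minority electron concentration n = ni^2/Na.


Step 1: Majority hole concentration p ≈ Na = 1.17e+17 cm^-3
Step 2: n = ni^2 / Na = (1.5e10)^2 / 1.17e+17
Step 3: n = 1.92e+03 cm^-3

1.92e+03


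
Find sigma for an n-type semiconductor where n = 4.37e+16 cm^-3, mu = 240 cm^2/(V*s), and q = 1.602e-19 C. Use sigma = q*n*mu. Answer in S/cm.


Step 1: sigma = q * n * mu
Step 2: sigma = 1.602e-19 * 4.37e+16 * 240
Step 3: sigma = 1.680e+00 S/cm

1.680e+00


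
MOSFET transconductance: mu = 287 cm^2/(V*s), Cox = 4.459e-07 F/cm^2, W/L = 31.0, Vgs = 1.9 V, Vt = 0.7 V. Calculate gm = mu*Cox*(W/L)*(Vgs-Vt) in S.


Step 1: Vov = Vgs - Vt = 1.9 - 0.7 = 1.2 V
Step 2: gm = mu * Cox * (W/L) * Vov
Step 3: gm = 287 * 4.459e-07 * 31.0 * 1.2 = 4.76e-03 S

4.76e-03


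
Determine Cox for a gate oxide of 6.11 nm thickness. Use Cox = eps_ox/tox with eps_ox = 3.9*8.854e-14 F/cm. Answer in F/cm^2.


Step 1: eps_ox = 3.9 * 8.854e-14 = 3.45306e-13 F/cm
Step 2: tox in cm = 6.11 nm * 1e-7 = 6.1100e-07 cm
Step 3: Cox = 3.45306e-13 / 6.1100e-07 = 5.65e-07 F/cm^2

5.65e-07


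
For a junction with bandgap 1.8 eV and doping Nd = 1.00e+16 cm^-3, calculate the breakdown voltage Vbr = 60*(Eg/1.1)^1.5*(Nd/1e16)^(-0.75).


Step 1: Eg/1.1 = 1.8/1.1 = 1.636364
Step 2: (Eg/1.1)^1.5 = 1.636364^1.5 = 2.093244
Step 3: (Nd/1e16)^(-0.75) = (1.0)^(-0.75) = 1.000000
Step 4: Vbr = 60 * 2.093244 * 1.000000 = 125.6 V

125.6


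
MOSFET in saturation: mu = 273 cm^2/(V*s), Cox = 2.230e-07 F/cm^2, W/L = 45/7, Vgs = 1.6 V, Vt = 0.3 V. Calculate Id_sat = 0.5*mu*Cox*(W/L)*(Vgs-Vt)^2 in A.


Step 1: Overdrive voltage Vov = Vgs - Vt = 1.6 - 0.3 = 1.3 V
Step 2: W/L = 45/7 = 6.42857
Step 3: Id = 0.5 * 273 * 2.230e-07 * 6.42857 * 1.3^2
Step 4: Id = 3.31e-04 A

3.31e-04


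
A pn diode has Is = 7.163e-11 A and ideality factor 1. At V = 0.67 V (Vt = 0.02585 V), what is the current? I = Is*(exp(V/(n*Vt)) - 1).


Step 1: V/(n*Vt) = 0.67/(1*0.02585) = 25.9188
Step 2: exp(25.9188) = 1.8046e+11
Step 3: I = 7.163e-11 * (1.8046e+11 - 1) = 1.29e+01 A

1.29e+01


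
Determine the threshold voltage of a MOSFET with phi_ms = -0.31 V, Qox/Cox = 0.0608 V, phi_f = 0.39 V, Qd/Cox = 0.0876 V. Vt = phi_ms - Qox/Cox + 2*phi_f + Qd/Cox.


Step 1: Vt = phi_ms - Qox/Cox + 2*phi_f + Qd/Cox
Step 2: Vt = -0.31 - 0.0608 + 2*0.39 + 0.0876
Step 3: Vt = -0.31 - 0.0608 + 0.78 + 0.0876
Step 4: Vt = 0.4968 V

0.4968


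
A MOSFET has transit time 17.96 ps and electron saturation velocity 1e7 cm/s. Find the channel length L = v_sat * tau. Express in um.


Step 1: tau in seconds = 17.96 ps * 1e-12 = 1.7960e-11 s
Step 2: L = v_sat * tau = 1e7 * 1.7960e-11 = 1.7960e-04 cm
Step 3: L in um = 1.7960e-04 * 1e4 = 1.796 um

1.796


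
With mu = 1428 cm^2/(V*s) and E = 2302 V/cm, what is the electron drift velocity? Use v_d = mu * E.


Step 1: v_d = mu * E
Step 2: v_d = 1428 * 2302 = 3287256
Step 3: v_d = 3.29e+06 cm/s

3.29e+06


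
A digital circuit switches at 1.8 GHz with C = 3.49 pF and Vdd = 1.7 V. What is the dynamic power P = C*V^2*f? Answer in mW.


Step 1: V^2 = 1.7^2 = 2.89 V^2
Step 2: P = C*V^2*f = 3.49e-12 F * 2.89 * 1.8e9 Hz
Step 3: P = 1.815498e-02 W
Step 4: P = 18.155 mW

18.155


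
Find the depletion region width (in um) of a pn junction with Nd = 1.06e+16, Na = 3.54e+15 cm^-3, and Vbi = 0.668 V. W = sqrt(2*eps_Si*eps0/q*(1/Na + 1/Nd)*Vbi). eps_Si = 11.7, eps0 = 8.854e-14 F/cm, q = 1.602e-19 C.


Step 1: 1/Na + 1/Nd = 1/3.54e+15 + 1/1.06e+16 = 3.76825e-16
Step 2: 2*eps*eps0/q = 2*11.7*8.854e-14/1.602e-19 = 1.293281e+07
Step 3: W^2 = 1.293281e+07 * 3.76825e-16 * 0.668 = 3.25544e-09
Step 4: W = sqrt(3.25544e-09) = 5.706e-05 cm = 0.5706 um

0.5706


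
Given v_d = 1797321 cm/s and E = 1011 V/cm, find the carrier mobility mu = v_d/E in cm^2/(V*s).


Step 1: mu = v_d / E
Step 2: mu = 1797321 / 1011
Step 3: mu = 1777.77 cm^2/(V*s)

1777.77


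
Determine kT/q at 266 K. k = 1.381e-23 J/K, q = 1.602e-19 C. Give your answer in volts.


Step 1: kT = 1.381e-23 * 266 = 3.67346e-21 J
Step 2: Vt = kT/q = 3.67346e-21 / 1.602e-19
Step 3: Vt = 0.02293 V

0.02293


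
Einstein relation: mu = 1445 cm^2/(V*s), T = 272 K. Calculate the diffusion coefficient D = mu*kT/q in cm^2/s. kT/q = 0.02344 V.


Step 1: D = mu * (kT/q)
Step 2: D = 1445 * 0.02344
Step 3: D = 33.87 cm^2/s

33.87


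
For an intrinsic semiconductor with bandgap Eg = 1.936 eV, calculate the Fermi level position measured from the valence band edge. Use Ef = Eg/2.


Step 1: For an intrinsic semiconductor, the Fermi level sits at midgap.
Step 2: Ef = Eg / 2 = 1.936 / 2 = 0.968 eV

0.968


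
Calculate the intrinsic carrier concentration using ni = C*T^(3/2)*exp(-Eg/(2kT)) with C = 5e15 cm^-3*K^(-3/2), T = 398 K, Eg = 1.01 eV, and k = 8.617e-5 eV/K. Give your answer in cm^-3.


Step 1: Compute kT = 8.617e-5 * 398 = 0.03429566 eV
Step 2: Exponent = -Eg/(2kT) = -1.01/(2*0.03429566) = -14.72490
Step 3: T^(3/2) = 398^1.5 = 7940.08
Step 4: ni = 5e15 * 7940.08 * exp(-14.72490) = 1.60e+13 cm^-3

1.60e+13


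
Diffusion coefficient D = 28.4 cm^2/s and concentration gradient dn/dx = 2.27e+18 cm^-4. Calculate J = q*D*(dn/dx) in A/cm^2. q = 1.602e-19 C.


Step 1: J = q * D * (dn/dx)
Step 2: J = 1.602e-19 * 28.4 * 2.27e+18
Step 3: J = 1.03e+01 A/cm^2

1.03e+01


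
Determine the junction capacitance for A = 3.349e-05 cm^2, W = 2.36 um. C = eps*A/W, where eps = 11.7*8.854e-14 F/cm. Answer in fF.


Step 1: eps_Si = 11.7 * 8.854e-14 = 1.035918e-12 F/cm
Step 2: W in cm = 2.36 * 1e-4 = 2.36e-04 cm
Step 3: C = 1.035918e-12 * 3.349e-05 / 2.36e-04 = 1.470038e-13 F
Step 4: C = 147.0 fF

147.0


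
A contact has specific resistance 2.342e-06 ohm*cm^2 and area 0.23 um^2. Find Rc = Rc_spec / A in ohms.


Step 1: Convert area to cm^2: 0.23 um^2 = 2.3000e-09 cm^2
Step 2: Rc = Rc_spec / A = 2.342e-06 / 2.3000e-09
Step 3: Rc = 1.02e+03 ohms

1.02e+03


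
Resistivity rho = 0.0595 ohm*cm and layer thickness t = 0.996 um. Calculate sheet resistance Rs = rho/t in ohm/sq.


Step 1: Convert thickness to cm: t = 0.996 um = 9.9600e-05 cm
Step 2: Rs = rho / t = 0.0595 / 9.9600e-05
Step 3: Rs = 597.4 ohm/sq

597.4


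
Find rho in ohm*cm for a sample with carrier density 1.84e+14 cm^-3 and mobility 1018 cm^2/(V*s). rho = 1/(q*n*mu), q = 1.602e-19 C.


Step 1: sigma = q * n * mu = 1.602e-19 * 1.84e+14 * 1018 = 3.00074e-02 S/cm
Step 2: rho = 1 / sigma = 1 / 3.00074e-02 = 33.33 ohm*cm

33.33


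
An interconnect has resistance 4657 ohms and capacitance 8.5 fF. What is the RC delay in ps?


Step 1: tau = R * C
Step 2: tau = 4657 * 8.5 fF = 4657 * 8.5e-15 F
Step 3: tau = 3.95845e-11 s = 39.5845 ps

39.5845


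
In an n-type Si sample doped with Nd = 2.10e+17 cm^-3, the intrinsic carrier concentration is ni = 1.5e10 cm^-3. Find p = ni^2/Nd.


Step 1: Since Nd >> ni, n ≈ Nd = 2.10e+17 cm^-3
Step 2: p = ni^2 / n = (1.5e10)^2 / 2.10e+17
Step 3: p = 2.25e20 / 2.10e+17 = 1.07e+03 cm^-3

1.07e+03


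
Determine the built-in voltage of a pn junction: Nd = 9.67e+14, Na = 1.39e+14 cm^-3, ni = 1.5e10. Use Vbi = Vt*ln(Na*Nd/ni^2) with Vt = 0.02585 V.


Step 1: Compute Na*Nd/ni^2 = 1.39e+14 * 9.67e+14 / (1.5e10)^2 = 5.9739e+08
Step 2: ln(5.9739e+08) = 20.2081
Step 3: Vbi = 0.02585 * 20.2081 = 0.522 V

0.522


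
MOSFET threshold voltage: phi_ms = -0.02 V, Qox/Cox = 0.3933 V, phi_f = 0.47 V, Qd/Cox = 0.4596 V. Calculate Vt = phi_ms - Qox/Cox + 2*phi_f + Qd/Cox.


Step 1: Vt = phi_ms - Qox/Cox + 2*phi_f + Qd/Cox
Step 2: Vt = -0.02 - 0.3933 + 2*0.47 + 0.4596
Step 3: Vt = -0.02 - 0.3933 + 0.94 + 0.4596
Step 4: Vt = 0.9863 V

0.9863
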